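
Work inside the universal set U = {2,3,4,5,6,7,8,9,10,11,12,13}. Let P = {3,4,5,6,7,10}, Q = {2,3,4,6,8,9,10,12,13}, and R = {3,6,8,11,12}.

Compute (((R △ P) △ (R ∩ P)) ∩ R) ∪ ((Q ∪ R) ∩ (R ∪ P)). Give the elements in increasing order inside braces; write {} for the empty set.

R △ P = {4,5,7,8,10,11,12}
R ∩ P = {3,6}
(R △ P) △ (R ∩ P) = {3,4,5,6,7,8,10,11,12}
((R △ P) △ (R ∩ P)) ∩ R = {3,6,8,11,12}
Q ∪ R = {2,3,4,6,8,9,10,11,12,13}
R ∪ P = {3,4,5,6,7,8,10,11,12}
(Q ∪ R) ∩ (R ∪ P) = {3,4,6,8,10,11,12}
(((R △ P) △ (R ∩ P)) ∩ R) ∪ ((Q ∪ R) ∩ (R ∪ P)) = {3,4,6,8,10,11,12}

{3,4,6,8,10,11,12}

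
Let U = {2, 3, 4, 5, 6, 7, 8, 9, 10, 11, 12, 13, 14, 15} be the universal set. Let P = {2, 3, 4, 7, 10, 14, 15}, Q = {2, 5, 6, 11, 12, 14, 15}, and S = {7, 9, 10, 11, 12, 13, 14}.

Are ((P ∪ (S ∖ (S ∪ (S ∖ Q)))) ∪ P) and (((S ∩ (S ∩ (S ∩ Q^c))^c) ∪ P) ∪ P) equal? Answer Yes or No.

S ∖ Q = {7, 9, 10, 13}
S ∪ (S ∖ Q) = {7, 9, 10, 11, 12, 13, 14}
S ∖ (S ∪ (S ∖ Q)) = {}
P ∪ (S ∖ (S ∪ (S ∖ Q))) = {2, 3, 4, 7, 10, 14, 15}
(P ∪ (S ∖ (S ∪ (S ∖ Q)))) ∪ P = {2, 3, 4, 7, 10, 14, 15}
Q^c = {3, 4, 7, 8, 9, 10, 13}
S ∩ Q^c = {7, 9, 10, 13}
S ∩ (S ∩ Q^c) = {7, 9, 10, 13}
(S ∩ (S ∩ Q^c))^c = {2, 3, 4, 5, 6, 8, 11, 12, 14, 15}
S ∩ (S ∩ (S ∩ Q^c))^c = {11, 12, 14}
(S ∩ (S ∩ (S ∩ Q^c))^c) ∪ P = {2, 3, 4, 7, 10, 11, 12, 14, 15}
((S ∩ (S ∩ (S ∩ Q^c))^c) ∪ P) ∪ P = {2, 3, 4, 7, 10, 11, 12, 14, 15}
11 ∈ ((S ∩ (S ∩ (S ∩ Q^c))^c) ∪ P) ∪ P but 11 ∉ (P ∪ (S ∖ (S ∪ (S ∖ Q)))) ∪ P, so they differ.

No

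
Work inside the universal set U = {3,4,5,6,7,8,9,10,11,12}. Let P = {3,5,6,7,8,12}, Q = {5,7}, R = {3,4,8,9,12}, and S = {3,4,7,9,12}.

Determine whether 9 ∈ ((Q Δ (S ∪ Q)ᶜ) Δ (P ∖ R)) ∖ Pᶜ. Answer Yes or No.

9 ∈ S and 9 ∉ Q, so 9 ∈ S ∪ Q
9 ∉ (S ∪ Q)ᶜ since 9 ∈ (S ∪ Q)
9 ∉ Q and 9 ∉ (S ∪ Q)ᶜ, so 9 ∉ Q Δ (S ∪ Q)ᶜ
9 ∉ P and 9 ∈ R, so 9 ∉ P ∖ R
9 ∉ (Q Δ (S ∪ Q)ᶜ) and 9 ∉ (P ∖ R), so 9 ∉ (Q Δ (S ∪ Q)ᶜ) Δ (P ∖ R)
9 ∉ P, so 9 ∈ Pᶜ
9 ∉ ((Q Δ (S ∪ Q)ᶜ) Δ (P ∖ R)) and 9 ∈ Pᶜ, so 9 ∉ ((Q Δ (S ∪ Q)ᶜ) Δ (P ∖ R)) ∖ Pᶜ

No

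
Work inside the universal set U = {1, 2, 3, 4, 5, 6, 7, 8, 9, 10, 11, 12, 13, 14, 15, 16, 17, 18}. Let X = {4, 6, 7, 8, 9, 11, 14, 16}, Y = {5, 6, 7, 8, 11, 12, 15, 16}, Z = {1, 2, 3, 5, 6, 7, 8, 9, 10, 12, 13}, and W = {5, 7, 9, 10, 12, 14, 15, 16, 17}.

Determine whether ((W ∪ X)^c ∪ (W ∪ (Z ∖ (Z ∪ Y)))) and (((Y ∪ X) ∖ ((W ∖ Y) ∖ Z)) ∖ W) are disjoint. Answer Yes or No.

W ∪ X = {4, 5, 6, 7, 8, 9, 10, 11, 12, 14, 15, 16, 17}
(W ∪ X)^c = {1, 2, 3, 13, 18}
Z ∪ Y = {1, 2, 3, 5, 6, 7, 8, 9, 10, 11, 12, 13, 15, 16}
Z ∖ (Z ∪ Y) = {}
W ∪ (Z ∖ (Z ∪ Y)) = {5, 7, 9, 10, 12, 14, 15, 16, 17}
(W ∪ X)^c ∪ (W ∪ (Z ∖ (Z ∪ Y))) = {1, 2, 3, 5, 7, 9, 10, 12, 13, 14, 15, 16, 17, 18}
Y ∪ X = {4, 5, 6, 7, 8, 9, 11, 12, 14, 15, 16}
W ∖ Y = {9, 10, 14, 17}
(W ∖ Y) ∖ Z = {14, 17}
(Y ∪ X) ∖ ((W ∖ Y) ∖ Z) = {4, 5, 6, 7, 8, 9, 11, 12, 15, 16}
((Y ∪ X) ∖ ((W ∖ Y) ∖ Z)) ∖ W = {4, 6, 8, 11}
{1, 2, 3, 5, 7, 9, 10, 12, 13, 14, 15, 16, 17, 18} and {4, 6, 8, 11} share no elements.

Yes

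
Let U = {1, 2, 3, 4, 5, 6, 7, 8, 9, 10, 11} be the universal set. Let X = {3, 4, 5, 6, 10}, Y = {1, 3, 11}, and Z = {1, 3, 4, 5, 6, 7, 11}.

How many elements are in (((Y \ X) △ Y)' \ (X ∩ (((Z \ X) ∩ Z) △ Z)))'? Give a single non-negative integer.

Y \ X = {1, 11}
(Y \ X) △ Y = {3}
((Y \ X) △ Y)' = {1, 2, 4, 5, 6, 7, 8, 9, 10, 11}
Z \ X = {1, 7, 11}
(Z \ X) ∩ Z = {1, 7, 11}
((Z \ X) ∩ Z) △ Z = {3, 4, 5, 6}
X ∩ (((Z \ X) ∩ Z) △ Z) = {3, 4, 5, 6}
((Y \ X) △ Y)' \ (X ∩ (((Z \ X) ∩ Z) △ Z)) = {1, 2, 7, 8, 9, 10, 11}
(((Y \ X) △ Y)' \ (X ∩ (((Z \ X) ∩ Z) △ Z)))' = {3, 4, 5, 6}
|(((Y \ X) △ Y)' \ (X ∩ (((Z \ X) ∩ Z) △ Z)))'| = 4

4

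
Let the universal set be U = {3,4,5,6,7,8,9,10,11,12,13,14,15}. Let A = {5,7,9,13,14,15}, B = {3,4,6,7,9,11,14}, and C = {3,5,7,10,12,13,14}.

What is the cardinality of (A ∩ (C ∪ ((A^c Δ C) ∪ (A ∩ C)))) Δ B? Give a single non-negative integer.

A^c = {3,4,6,8,10,11,12}
A^c Δ C = {4,5,6,7,8,11,13,14}
A ∩ C = {5,7,13,14}
(A^c Δ C) ∪ (A ∩ C) = {4,5,6,7,8,11,13,14}
C ∪ ((A^c Δ C) ∪ (A ∩ C)) = {3,4,5,6,7,8,10,11,12,13,14}
A ∩ (C ∪ ((A^c Δ C) ∪ (A ∩ C))) = {5,7,13,14}
(A ∩ (C ∪ ((A^c Δ C) ∪ (A ∩ C)))) Δ B = {3,4,5,6,9,11,13}
|(A ∩ (C ∪ ((A^c Δ C) ∪ (A ∩ C)))) Δ B| = 7

7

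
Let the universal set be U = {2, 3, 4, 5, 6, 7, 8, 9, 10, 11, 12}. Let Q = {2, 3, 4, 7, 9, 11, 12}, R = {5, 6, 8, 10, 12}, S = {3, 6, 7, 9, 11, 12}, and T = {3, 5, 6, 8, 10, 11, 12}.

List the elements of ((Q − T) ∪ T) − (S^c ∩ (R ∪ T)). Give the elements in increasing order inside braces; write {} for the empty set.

{2, 3, 4, 6, 7, 9, 11, 12}

Q − T = {2, 4, 7, 9}
(Q − T) ∪ T = {2, 3, 4, 5, 6, 7, 8, 9, 10, 11, 12}
S^c = {2, 4, 5, 8, 10}
R ∪ T = {3, 5, 6, 8, 10, 11, 12}
S^c ∩ (R ∪ T) = {5, 8, 10}
((Q − T) ∪ T) − (S^c ∩ (R ∪ T)) = {2, 3, 4, 6, 7, 9, 11, 12}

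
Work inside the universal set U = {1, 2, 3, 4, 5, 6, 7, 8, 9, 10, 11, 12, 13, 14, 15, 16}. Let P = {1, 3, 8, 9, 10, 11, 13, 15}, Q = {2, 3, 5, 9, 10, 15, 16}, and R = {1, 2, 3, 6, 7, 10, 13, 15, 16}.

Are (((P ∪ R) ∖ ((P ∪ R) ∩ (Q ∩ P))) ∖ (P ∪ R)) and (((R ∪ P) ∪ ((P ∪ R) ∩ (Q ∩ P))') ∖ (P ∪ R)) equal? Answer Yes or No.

P ∪ R = {1, 2, 3, 6, 7, 8, 9, 10, 11, 13, 15, 16}
Q ∩ P = {3, 9, 10, 15}
(P ∪ R) ∩ (Q ∩ P) = {3, 9, 10, 15}
(P ∪ R) ∖ ((P ∪ R) ∩ (Q ∩ P)) = {1, 2, 6, 7, 8, 11, 13, 16}
((P ∪ R) ∖ ((P ∪ R) ∩ (Q ∩ P))) ∖ (P ∪ R) = {}
R ∪ P = {1, 2, 3, 6, 7, 8, 9, 10, 11, 13, 15, 16}
((P ∪ R) ∩ (Q ∩ P))' = {1, 2, 4, 5, 6, 7, 8, 11, 12, 13, 14, 16}
(R ∪ P) ∪ ((P ∪ R) ∩ (Q ∩ P))' = {1, 2, 3, 4, 5, 6, 7, 8, 9, 10, 11, 12, 13, 14, 15, 16}
((R ∪ P) ∪ ((P ∪ R) ∩ (Q ∩ P))') ∖ (P ∪ R) = {4, 5, 12, 14}
4 ∈ ((R ∪ P) ∪ ((P ∪ R) ∩ (Q ∩ P))') ∖ (P ∪ R) but 4 ∉ ((P ∪ R) ∖ ((P ∪ R) ∩ (Q ∩ P))) ∖ (P ∪ R), so they differ.

No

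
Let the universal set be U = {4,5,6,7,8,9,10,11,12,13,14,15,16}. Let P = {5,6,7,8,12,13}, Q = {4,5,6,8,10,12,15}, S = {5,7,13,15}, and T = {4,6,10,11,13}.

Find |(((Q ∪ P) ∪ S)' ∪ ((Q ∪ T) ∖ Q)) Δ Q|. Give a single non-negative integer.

Q ∪ P = {4,5,6,7,8,10,12,13,15}
(Q ∪ P) ∪ S = {4,5,6,7,8,10,12,13,15}
((Q ∪ P) ∪ S)' = {9,11,14,16}
Q ∪ T = {4,5,6,8,10,11,12,13,15}
(Q ∪ T) ∖ Q = {11,13}
((Q ∪ P) ∪ S)' ∪ ((Q ∪ T) ∖ Q) = {9,11,13,14,16}
(((Q ∪ P) ∪ S)' ∪ ((Q ∪ T) ∖ Q)) Δ Q = {4,5,6,8,9,10,11,12,13,14,15,16}
|(((Q ∪ P) ∪ S)' ∪ ((Q ∪ T) ∖ Q)) Δ Q| = 12

12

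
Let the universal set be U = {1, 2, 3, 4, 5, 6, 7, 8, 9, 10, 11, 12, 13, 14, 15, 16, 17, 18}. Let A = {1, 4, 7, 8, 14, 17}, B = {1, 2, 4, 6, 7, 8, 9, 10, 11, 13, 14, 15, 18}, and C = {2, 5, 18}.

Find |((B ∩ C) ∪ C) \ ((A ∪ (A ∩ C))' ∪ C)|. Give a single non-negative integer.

B ∩ C = {2, 18}
(B ∩ C) ∪ C = {2, 5, 18}
A ∩ C = {}
A ∪ (A ∩ C) = {1, 4, 7, 8, 14, 17}
(A ∪ (A ∩ C))' = {2, 3, 5, 6, 9, 10, 11, 12, 13, 15, 16, 18}
(A ∪ (A ∩ C))' ∪ C = {2, 3, 5, 6, 9, 10, 11, 12, 13, 15, 16, 18}
((B ∩ C) ∪ C) \ ((A ∪ (A ∩ C))' ∪ C) = {}
|((B ∩ C) ∪ C) \ ((A ∪ (A ∩ C))' ∪ C)| = 0

0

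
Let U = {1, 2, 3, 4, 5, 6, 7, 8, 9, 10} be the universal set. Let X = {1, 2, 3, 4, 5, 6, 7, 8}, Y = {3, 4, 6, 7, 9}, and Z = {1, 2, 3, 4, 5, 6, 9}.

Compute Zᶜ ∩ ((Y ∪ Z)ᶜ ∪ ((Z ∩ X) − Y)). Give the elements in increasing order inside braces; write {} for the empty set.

{8, 10}

Zᶜ = {7, 8, 10}
Y ∪ Z = {1, 2, 3, 4, 5, 6, 7, 9}
(Y ∪ Z)ᶜ = {8, 10}
Z ∩ X = {1, 2, 3, 4, 5, 6}
(Z ∩ X) − Y = {1, 2, 5}
(Y ∪ Z)ᶜ ∪ ((Z ∩ X) − Y) = {1, 2, 5, 8, 10}
Zᶜ ∩ ((Y ∪ Z)ᶜ ∪ ((Z ∩ X) − Y)) = {8, 10}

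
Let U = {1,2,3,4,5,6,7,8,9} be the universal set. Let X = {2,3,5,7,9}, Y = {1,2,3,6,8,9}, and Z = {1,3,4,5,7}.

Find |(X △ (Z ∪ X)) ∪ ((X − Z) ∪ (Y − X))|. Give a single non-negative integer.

Z ∪ X = {1,2,3,4,5,7,9}
X △ (Z ∪ X) = {1,4}
X − Z = {2,9}
Y − X = {1,6,8}
(X − Z) ∪ (Y − X) = {1,2,6,8,9}
(X △ (Z ∪ X)) ∪ ((X − Z) ∪ (Y − X)) = {1,2,4,6,8,9}
|(X △ (Z ∪ X)) ∪ ((X − Z) ∪ (Y − X))| = 6

6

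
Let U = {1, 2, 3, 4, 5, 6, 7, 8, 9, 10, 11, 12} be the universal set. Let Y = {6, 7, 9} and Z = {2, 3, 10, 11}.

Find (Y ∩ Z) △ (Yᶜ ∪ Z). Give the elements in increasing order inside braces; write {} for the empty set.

{1, 2, 3, 4, 5, 8, 10, 11, 12}

Y ∩ Z = {}
Yᶜ = {1, 2, 3, 4, 5, 8, 10, 11, 12}
Yᶜ ∪ Z = {1, 2, 3, 4, 5, 8, 10, 11, 12}
(Y ∩ Z) △ (Yᶜ ∪ Z) = {1, 2, 3, 4, 5, 8, 10, 11, 12}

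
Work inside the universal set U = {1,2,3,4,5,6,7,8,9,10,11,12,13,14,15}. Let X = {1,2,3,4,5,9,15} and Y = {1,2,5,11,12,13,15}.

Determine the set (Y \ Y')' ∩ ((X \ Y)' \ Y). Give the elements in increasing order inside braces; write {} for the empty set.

{6,7,8,10,14}

Y' = {3,4,6,7,8,9,10,14}
Y \ Y' = {1,2,5,11,12,13,15}
(Y \ Y')' = {3,4,6,7,8,9,10,14}
X \ Y = {3,4,9}
(X \ Y)' = {1,2,5,6,7,8,10,11,12,13,14,15}
(X \ Y)' \ Y = {6,7,8,10,14}
(Y \ Y')' ∩ ((X \ Y)' \ Y) = {6,7,8,10,14}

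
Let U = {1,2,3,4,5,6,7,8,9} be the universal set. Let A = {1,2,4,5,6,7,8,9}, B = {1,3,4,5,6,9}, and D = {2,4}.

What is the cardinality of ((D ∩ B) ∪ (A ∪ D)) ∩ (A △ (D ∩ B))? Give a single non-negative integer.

D ∩ B = {4}
A ∪ D = {1,2,4,5,6,7,8,9}
(D ∩ B) ∪ (A ∪ D) = {1,2,4,5,6,7,8,9}
A △ (D ∩ B) = {1,2,5,6,7,8,9}
((D ∩ B) ∪ (A ∪ D)) ∩ (A △ (D ∩ B)) = {1,2,5,6,7,8,9}
|((D ∩ B) ∪ (A ∪ D)) ∩ (A △ (D ∩ B))| = 7

7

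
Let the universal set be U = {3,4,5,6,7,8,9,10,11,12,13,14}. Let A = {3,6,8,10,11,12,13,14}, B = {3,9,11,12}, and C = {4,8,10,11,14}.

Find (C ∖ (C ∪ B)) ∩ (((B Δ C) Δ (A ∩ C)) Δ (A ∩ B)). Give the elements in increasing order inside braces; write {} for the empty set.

C ∪ B = {3,4,8,9,10,11,12,14}
C ∖ (C ∪ B) = {}
B Δ C = {3,4,8,9,10,12,14}
A ∩ C = {8,10,11,14}
(B Δ C) Δ (A ∩ C) = {3,4,9,11,12}
A ∩ B = {3,11,12}
((B Δ C) Δ (A ∩ C)) Δ (A ∩ B) = {4,9}
(C ∖ (C ∪ B)) ∩ (((B Δ C) Δ (A ∩ C)) Δ (A ∩ B)) = {}

{}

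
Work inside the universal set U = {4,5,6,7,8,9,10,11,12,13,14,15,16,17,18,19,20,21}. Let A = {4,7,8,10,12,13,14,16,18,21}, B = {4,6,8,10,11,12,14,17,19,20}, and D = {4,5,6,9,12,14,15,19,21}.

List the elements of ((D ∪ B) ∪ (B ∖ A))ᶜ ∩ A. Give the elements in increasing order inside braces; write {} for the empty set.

{7,13,16,18}

D ∪ B = {4,5,6,8,9,10,11,12,14,15,17,19,20,21}
B ∖ A = {6,11,17,19,20}
(D ∪ B) ∪ (B ∖ A) = {4,5,6,8,9,10,11,12,14,15,17,19,20,21}
((D ∪ B) ∪ (B ∖ A))ᶜ = {7,13,16,18}
((D ∪ B) ∪ (B ∖ A))ᶜ ∩ A = {7,13,16,18}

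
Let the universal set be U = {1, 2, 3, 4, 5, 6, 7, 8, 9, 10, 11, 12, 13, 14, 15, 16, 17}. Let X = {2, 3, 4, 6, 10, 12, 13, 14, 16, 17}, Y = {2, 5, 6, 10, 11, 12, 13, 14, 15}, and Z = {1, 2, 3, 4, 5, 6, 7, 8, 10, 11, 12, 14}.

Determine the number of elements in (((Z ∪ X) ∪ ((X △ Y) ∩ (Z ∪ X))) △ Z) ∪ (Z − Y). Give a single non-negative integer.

Z ∪ X = {1, 2, 3, 4, 5, 6, 7, 8, 10, 11, 12, 13, 14, 16, 17}
X △ Y = {3, 4, 5, 11, 15, 16, 17}
(X △ Y) ∩ (Z ∪ X) = {3, 4, 5, 11, 16, 17}
(Z ∪ X) ∪ ((X △ Y) ∩ (Z ∪ X)) = {1, 2, 3, 4, 5, 6, 7, 8, 10, 11, 12, 13, 14, 16, 17}
((Z ∪ X) ∪ ((X △ Y) ∩ (Z ∪ X))) △ Z = {13, 16, 17}
Z − Y = {1, 3, 4, 7, 8}
(((Z ∪ X) ∪ ((X △ Y) ∩ (Z ∪ X))) △ Z) ∪ (Z − Y) = {1, 3, 4, 7, 8, 13, 16, 17}
|(((Z ∪ X) ∪ ((X △ Y) ∩ (Z ∪ X))) △ Z) ∪ (Z − Y)| = 8

8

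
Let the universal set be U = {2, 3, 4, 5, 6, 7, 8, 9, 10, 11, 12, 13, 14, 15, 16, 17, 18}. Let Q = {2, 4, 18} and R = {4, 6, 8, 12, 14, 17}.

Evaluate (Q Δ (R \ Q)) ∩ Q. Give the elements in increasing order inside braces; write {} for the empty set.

R \ Q = {6, 8, 12, 14, 17}
Q Δ (R \ Q) = {2, 4, 6, 8, 12, 14, 17, 18}
(Q Δ (R \ Q)) ∩ Q = {2, 4, 18}

{2, 4, 18}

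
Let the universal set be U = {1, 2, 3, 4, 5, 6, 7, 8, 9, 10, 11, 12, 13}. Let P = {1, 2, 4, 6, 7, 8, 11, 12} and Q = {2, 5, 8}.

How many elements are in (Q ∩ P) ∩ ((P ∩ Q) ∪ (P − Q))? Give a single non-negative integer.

2

Q ∩ P = {2, 8}
P ∩ Q = {2, 8}
P − Q = {1, 4, 6, 7, 11, 12}
(P ∩ Q) ∪ (P − Q) = {1, 2, 4, 6, 7, 8, 11, 12}
(Q ∩ P) ∩ ((P ∩ Q) ∪ (P − Q)) = {2, 8}
|(Q ∩ P) ∩ ((P ∩ Q) ∪ (P − Q))| = 2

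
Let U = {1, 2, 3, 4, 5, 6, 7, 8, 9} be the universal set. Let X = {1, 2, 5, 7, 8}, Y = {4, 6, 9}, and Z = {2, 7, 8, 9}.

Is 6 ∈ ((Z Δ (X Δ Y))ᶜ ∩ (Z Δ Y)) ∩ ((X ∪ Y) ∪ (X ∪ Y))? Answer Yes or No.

No

6 ∉ X and 6 ∈ Y, so 6 ∈ X Δ Y
6 ∉ Z and 6 ∈ (X Δ Y), so 6 ∈ Z Δ (X Δ Y)
6 ∉ (Z Δ (X Δ Y))ᶜ since 6 ∈ (Z Δ (X Δ Y))
6 ∉ Z and 6 ∈ Y, so 6 ∈ Z Δ Y
6 ∉ (Z Δ (X Δ Y))ᶜ and 6 ∈ (Z Δ Y), so 6 ∉ (Z Δ (X Δ Y))ᶜ ∩ (Z Δ Y)
6 ∉ X and 6 ∈ Y, so 6 ∈ X ∪ Y
6 ∉ X and 6 ∈ Y, so 6 ∈ X ∪ Y
6 ∈ (X ∪ Y) and 6 ∈ (X ∪ Y), so 6 ∈ (X ∪ Y) ∪ (X ∪ Y)
6 ∉ ((Z Δ (X Δ Y))ᶜ ∩ (Z Δ Y)) and 6 ∈ ((X ∪ Y) ∪ (X ∪ Y)), so 6 ∉ ((Z Δ (X Δ Y))ᶜ ∩ (Z Δ Y)) ∩ ((X ∪ Y) ∪ (X ∪ Y))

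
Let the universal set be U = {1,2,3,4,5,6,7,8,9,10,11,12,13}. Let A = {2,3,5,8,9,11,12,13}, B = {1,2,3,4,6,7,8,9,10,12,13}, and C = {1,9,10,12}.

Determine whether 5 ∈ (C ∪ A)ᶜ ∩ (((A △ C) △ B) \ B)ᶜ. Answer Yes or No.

5 ∉ C and 5 ∈ A, so 5 ∈ C ∪ A
5 ∉ (C ∪ A)ᶜ since 5 ∈ (C ∪ A)
5 ∈ A and 5 ∉ C, so 5 ∈ A △ C
5 ∈ (A △ C) and 5 ∉ B, so 5 ∈ (A △ C) △ B
5 ∈ ((A △ C) △ B) and 5 ∉ B, so 5 ∈ ((A △ C) △ B) \ B
5 ∉ (((A △ C) △ B) \ B)ᶜ since 5 ∈ (((A △ C) △ B) \ B)
5 ∉ (C ∪ A)ᶜ and 5 ∉ (((A △ C) △ B) \ B)ᶜ, so 5 ∉ (C ∪ A)ᶜ ∩ (((A △ C) △ B) \ B)ᶜ

No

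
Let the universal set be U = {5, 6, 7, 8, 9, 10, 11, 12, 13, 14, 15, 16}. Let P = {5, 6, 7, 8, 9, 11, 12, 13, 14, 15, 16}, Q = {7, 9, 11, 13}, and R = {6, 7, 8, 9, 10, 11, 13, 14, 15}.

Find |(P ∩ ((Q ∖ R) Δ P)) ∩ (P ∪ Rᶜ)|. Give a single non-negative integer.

Q ∖ R = {}
(Q ∖ R) Δ P = {5, 6, 7, 8, 9, 11, 12, 13, 14, 15, 16}
P ∩ ((Q ∖ R) Δ P) = {5, 6, 7, 8, 9, 11, 12, 13, 14, 15, 16}
Rᶜ = {5, 12, 16}
P ∪ Rᶜ = {5, 6, 7, 8, 9, 11, 12, 13, 14, 15, 16}
(P ∩ ((Q ∖ R) Δ P)) ∩ (P ∪ Rᶜ) = {5, 6, 7, 8, 9, 11, 12, 13, 14, 15, 16}
|(P ∩ ((Q ∖ R) Δ P)) ∩ (P ∪ Rᶜ)| = 11

11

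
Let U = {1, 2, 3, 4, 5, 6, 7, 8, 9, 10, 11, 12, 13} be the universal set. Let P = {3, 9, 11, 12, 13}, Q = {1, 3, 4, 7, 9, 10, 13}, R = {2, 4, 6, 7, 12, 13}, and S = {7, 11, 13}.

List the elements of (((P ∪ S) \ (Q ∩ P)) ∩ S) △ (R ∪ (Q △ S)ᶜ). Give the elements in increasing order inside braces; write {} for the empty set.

P ∪ S = {3, 7, 9, 11, 12, 13}
Q ∩ P = {3, 9, 13}
(P ∪ S) \ (Q ∩ P) = {7, 11, 12}
((P ∪ S) \ (Q ∩ P)) ∩ S = {7, 11}
Q △ S = {1, 3, 4, 9, 10, 11}
(Q △ S)ᶜ = {2, 5, 6, 7, 8, 12, 13}
R ∪ (Q △ S)ᶜ = {2, 4, 5, 6, 7, 8, 12, 13}
(((P ∪ S) \ (Q ∩ P)) ∩ S) △ (R ∪ (Q △ S)ᶜ) = {2, 4, 5, 6, 8, 11, 12, 13}

{2, 4, 5, 6, 8, 11, 12, 13}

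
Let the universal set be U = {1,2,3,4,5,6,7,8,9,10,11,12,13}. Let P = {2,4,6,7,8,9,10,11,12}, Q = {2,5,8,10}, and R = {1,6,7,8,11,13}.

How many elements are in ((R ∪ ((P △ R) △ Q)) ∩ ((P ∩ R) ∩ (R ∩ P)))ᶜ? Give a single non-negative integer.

P △ R = {1,2,4,9,10,12,13}
(P △ R) △ Q = {1,4,5,8,9,12,13}
R ∪ ((P △ R) △ Q) = {1,4,5,6,7,8,9,11,12,13}
P ∩ R = {6,7,8,11}
R ∩ P = {6,7,8,11}
(P ∩ R) ∩ (R ∩ P) = {6,7,8,11}
(R ∪ ((P △ R) △ Q)) ∩ ((P ∩ R) ∩ (R ∩ P)) = {6,7,8,11}
((R ∪ ((P △ R) △ Q)) ∩ ((P ∩ R) ∩ (R ∩ P)))ᶜ = {1,2,3,4,5,9,10,12,13}
|((R ∪ ((P △ R) △ Q)) ∩ ((P ∩ R) ∩ (R ∩ P)))ᶜ| = 9

9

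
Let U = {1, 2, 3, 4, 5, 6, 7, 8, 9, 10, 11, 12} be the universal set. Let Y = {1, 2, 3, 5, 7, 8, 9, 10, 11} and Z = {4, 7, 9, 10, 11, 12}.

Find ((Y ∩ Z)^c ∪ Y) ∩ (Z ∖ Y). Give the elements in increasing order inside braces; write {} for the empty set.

Y ∩ Z = {7, 9, 10, 11}
(Y ∩ Z)^c = {1, 2, 3, 4, 5, 6, 8, 12}
(Y ∩ Z)^c ∪ Y = {1, 2, 3, 4, 5, 6, 7, 8, 9, 10, 11, 12}
Z ∖ Y = {4, 12}
((Y ∩ Z)^c ∪ Y) ∩ (Z ∖ Y) = {4, 12}

{4, 12}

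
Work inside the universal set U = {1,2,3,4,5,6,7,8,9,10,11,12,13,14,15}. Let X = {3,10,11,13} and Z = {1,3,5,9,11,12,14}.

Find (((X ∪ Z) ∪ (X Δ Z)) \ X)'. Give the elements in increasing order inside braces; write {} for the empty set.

X ∪ Z = {1,3,5,9,10,11,12,13,14}
X Δ Z = {1,5,9,10,12,13,14}
(X ∪ Z) ∪ (X Δ Z) = {1,3,5,9,10,11,12,13,14}
((X ∪ Z) ∪ (X Δ Z)) \ X = {1,5,9,12,14}
(((X ∪ Z) ∪ (X Δ Z)) \ X)' = {2,3,4,6,7,8,10,11,13,15}

{2,3,4,6,7,8,10,11,13,15}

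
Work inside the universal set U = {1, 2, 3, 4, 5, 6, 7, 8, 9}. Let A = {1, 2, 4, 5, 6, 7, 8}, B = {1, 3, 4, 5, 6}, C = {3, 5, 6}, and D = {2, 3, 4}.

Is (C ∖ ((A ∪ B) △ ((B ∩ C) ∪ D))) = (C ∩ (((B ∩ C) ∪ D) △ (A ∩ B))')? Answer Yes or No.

No

A ∪ B = {1, 2, 3, 4, 5, 6, 7, 8}
B ∩ C = {3, 5, 6}
(B ∩ C) ∪ D = {2, 3, 4, 5, 6}
(A ∪ B) △ ((B ∩ C) ∪ D) = {1, 7, 8}
C ∖ ((A ∪ B) △ ((B ∩ C) ∪ D)) = {3, 5, 6}
A ∩ B = {1, 4, 5, 6}
((B ∩ C) ∪ D) △ (A ∩ B) = {1, 2, 3}
(((B ∩ C) ∪ D) △ (A ∩ B))' = {4, 5, 6, 7, 8, 9}
C ∩ (((B ∩ C) ∪ D) △ (A ∩ B))' = {5, 6}
3 ∈ C ∖ ((A ∪ B) △ ((B ∩ C) ∪ D)) but 3 ∉ C ∩ (((B ∩ C) ∪ D) △ (A ∩ B))', so they differ.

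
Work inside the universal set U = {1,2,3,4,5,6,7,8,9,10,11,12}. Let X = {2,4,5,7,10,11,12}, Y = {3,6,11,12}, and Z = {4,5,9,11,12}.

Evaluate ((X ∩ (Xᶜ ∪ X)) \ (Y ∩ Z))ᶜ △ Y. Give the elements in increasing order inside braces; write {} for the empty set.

Xᶜ = {1,3,6,8,9}
Xᶜ ∪ X = {1,2,3,4,5,6,7,8,9,10,11,12}
X ∩ (Xᶜ ∪ X) = {2,4,5,7,10,11,12}
Y ∩ Z = {11,12}
(X ∩ (Xᶜ ∪ X)) \ (Y ∩ Z) = {2,4,5,7,10}
((X ∩ (Xᶜ ∪ X)) \ (Y ∩ Z))ᶜ = {1,3,6,8,9,11,12}
((X ∩ (Xᶜ ∪ X)) \ (Y ∩ Z))ᶜ △ Y = {1,8,9}

{1,8,9}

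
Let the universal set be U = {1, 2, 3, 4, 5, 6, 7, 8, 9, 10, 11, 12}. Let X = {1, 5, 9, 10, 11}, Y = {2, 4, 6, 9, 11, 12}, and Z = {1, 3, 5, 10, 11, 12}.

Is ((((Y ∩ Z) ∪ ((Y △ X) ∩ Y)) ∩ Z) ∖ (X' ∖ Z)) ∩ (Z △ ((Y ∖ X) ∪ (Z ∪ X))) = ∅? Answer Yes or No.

Yes

Y ∩ Z = {11, 12}
Y △ X = {1, 2, 4, 5, 6, 10, 12}
(Y △ X) ∩ Y = {2, 4, 6, 12}
(Y ∩ Z) ∪ ((Y △ X) ∩ Y) = {2, 4, 6, 11, 12}
((Y ∩ Z) ∪ ((Y △ X) ∩ Y)) ∩ Z = {11, 12}
X' = {2, 3, 4, 6, 7, 8, 12}
X' ∖ Z = {2, 4, 6, 7, 8}
(((Y ∩ Z) ∪ ((Y △ X) ∩ Y)) ∩ Z) ∖ (X' ∖ Z) = {11, 12}
Y ∖ X = {2, 4, 6, 12}
Z ∪ X = {1, 3, 5, 9, 10, 11, 12}
(Y ∖ X) ∪ (Z ∪ X) = {1, 2, 3, 4, 5, 6, 9, 10, 11, 12}
Z △ ((Y ∖ X) ∪ (Z ∪ X)) = {2, 4, 6, 9}
{11, 12} and {2, 4, 6, 9} share no elements.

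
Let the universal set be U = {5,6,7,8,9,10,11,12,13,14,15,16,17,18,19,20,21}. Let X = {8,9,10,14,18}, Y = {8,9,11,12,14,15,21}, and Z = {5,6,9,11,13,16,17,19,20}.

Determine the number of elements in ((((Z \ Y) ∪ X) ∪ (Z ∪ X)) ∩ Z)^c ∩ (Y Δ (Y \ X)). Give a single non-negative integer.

2

Z \ Y = {5,6,13,16,17,19,20}
(Z \ Y) ∪ X = {5,6,8,9,10,13,14,16,17,18,19,20}
Z ∪ X = {5,6,8,9,10,11,13,14,16,17,18,19,20}
((Z \ Y) ∪ X) ∪ (Z ∪ X) = {5,6,8,9,10,11,13,14,16,17,18,19,20}
(((Z \ Y) ∪ X) ∪ (Z ∪ X)) ∩ Z = {5,6,9,11,13,16,17,19,20}
((((Z \ Y) ∪ X) ∪ (Z ∪ X)) ∩ Z)^c = {7,8,10,12,14,15,18,21}
Y \ X = {11,12,15,21}
Y Δ (Y \ X) = {8,9,14}
((((Z \ Y) ∪ X) ∪ (Z ∪ X)) ∩ Z)^c ∩ (Y Δ (Y \ X)) = {8,14}
|((((Z \ Y) ∪ X) ∪ (Z ∪ X)) ∩ Z)^c ∩ (Y Δ (Y \ X))| = 2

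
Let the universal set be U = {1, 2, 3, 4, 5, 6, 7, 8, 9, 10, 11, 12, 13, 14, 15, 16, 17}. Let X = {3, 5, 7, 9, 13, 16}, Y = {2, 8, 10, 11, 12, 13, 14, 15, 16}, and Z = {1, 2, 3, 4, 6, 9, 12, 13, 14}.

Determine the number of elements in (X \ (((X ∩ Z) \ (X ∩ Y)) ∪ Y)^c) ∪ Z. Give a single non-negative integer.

10

X ∩ Z = {3, 9, 13}
X ∩ Y = {13, 16}
(X ∩ Z) \ (X ∩ Y) = {3, 9}
((X ∩ Z) \ (X ∩ Y)) ∪ Y = {2, 3, 8, 9, 10, 11, 12, 13, 14, 15, 16}
(((X ∩ Z) \ (X ∩ Y)) ∪ Y)^c = {1, 4, 5, 6, 7, 17}
X \ (((X ∩ Z) \ (X ∩ Y)) ∪ Y)^c = {3, 9, 13, 16}
(X \ (((X ∩ Z) \ (X ∩ Y)) ∪ Y)^c) ∪ Z = {1, 2, 3, 4, 6, 9, 12, 13, 14, 16}
|(X \ (((X ∩ Z) \ (X ∩ Y)) ∪ Y)^c) ∪ Z| = 10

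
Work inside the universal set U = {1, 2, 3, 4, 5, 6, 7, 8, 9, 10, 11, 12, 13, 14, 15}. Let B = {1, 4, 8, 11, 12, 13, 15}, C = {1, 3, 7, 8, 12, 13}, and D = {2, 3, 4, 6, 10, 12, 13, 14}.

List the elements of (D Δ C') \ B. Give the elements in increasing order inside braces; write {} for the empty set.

{3, 5, 9}

C' = {2, 4, 5, 6, 9, 10, 11, 14, 15}
D Δ C' = {3, 5, 9, 11, 12, 13, 15}
(D Δ C') \ B = {3, 5, 9}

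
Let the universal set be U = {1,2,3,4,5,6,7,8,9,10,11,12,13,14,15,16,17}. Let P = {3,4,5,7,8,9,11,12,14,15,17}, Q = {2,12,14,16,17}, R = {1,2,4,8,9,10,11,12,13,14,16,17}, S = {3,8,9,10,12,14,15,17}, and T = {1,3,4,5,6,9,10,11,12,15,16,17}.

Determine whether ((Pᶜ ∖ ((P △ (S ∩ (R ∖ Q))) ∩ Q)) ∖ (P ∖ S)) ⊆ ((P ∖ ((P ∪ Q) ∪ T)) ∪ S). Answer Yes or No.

Pᶜ = {1,2,6,10,13,16}
R ∖ Q = {1,4,8,9,10,11,13}
S ∩ (R ∖ Q) = {8,9,10}
P △ (S ∩ (R ∖ Q)) = {3,4,5,7,10,11,12,14,15,17}
(P △ (S ∩ (R ∖ Q))) ∩ Q = {12,14,17}
Pᶜ ∖ ((P △ (S ∩ (R ∖ Q))) ∩ Q) = {1,2,6,10,13,16}
P ∖ S = {4,5,7,11}
(Pᶜ ∖ ((P △ (S ∩ (R ∖ Q))) ∩ Q)) ∖ (P ∖ S) = {1,2,6,10,13,16}
P ∪ Q = {2,3,4,5,7,8,9,11,12,14,15,16,17}
(P ∪ Q) ∪ T = {1,2,3,4,5,6,7,8,9,10,11,12,14,15,16,17}
P ∖ ((P ∪ Q) ∪ T) = {}
(P ∖ ((P ∪ Q) ∪ T)) ∪ S = {3,8,9,10,12,14,15,17}
1 ∈ (Pᶜ ∖ ((P △ (S ∩ (R ∖ Q))) ∩ Q)) ∖ (P ∖ S) but 1 ∉ (P ∖ ((P ∪ Q) ∪ T)) ∪ S, so the inclusion fails.

No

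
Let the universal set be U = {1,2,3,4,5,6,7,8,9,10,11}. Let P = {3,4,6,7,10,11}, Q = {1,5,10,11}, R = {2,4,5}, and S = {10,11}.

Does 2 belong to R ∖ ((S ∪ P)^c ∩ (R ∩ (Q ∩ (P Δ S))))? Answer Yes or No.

2 ∉ S and 2 ∉ P, so 2 ∉ S ∪ P
2 ∈ (S ∪ P)^c since 2 ∉ (S ∪ P)
2 ∉ P and 2 ∉ S, so 2 ∉ P Δ S
2 ∉ Q and 2 ∉ (P Δ S), so 2 ∉ Q ∩ (P Δ S)
2 ∈ R and 2 ∉ (Q ∩ (P Δ S)), so 2 ∉ R ∩ (Q ∩ (P Δ S))
2 ∈ (S ∪ P)^c and 2 ∉ (R ∩ (Q ∩ (P Δ S))), so 2 ∉ (S ∪ P)^c ∩ (R ∩ (Q ∩ (P Δ S)))
2 ∈ R and 2 ∉ ((S ∪ P)^c ∩ (R ∩ (Q ∩ (P Δ S)))), so 2 ∈ R ∖ ((S ∪ P)^c ∩ (R ∩ (Q ∩ (P Δ S))))

Yes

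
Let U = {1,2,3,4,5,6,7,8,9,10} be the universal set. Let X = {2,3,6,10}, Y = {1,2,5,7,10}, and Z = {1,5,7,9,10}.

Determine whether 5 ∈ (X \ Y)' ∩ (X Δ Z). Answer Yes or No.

5 ∉ X and 5 ∈ Y, so 5 ∉ X \ Y
5 ∈ (X \ Y)' since 5 ∉ (X \ Y)
5 ∉ X and 5 ∈ Z, so 5 ∈ X Δ Z
5 ∈ (X \ Y)' and 5 ∈ (X Δ Z), so 5 ∈ (X \ Y)' ∩ (X Δ Z)

Yes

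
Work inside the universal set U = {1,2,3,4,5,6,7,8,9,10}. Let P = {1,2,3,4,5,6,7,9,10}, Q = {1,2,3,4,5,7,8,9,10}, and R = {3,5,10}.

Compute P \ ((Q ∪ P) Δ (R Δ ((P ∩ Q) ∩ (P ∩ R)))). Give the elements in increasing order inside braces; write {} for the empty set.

Q ∪ P = {1,2,3,4,5,6,7,8,9,10}
P ∩ Q = {1,2,3,4,5,7,9,10}
P ∩ R = {3,5,10}
(P ∩ Q) ∩ (P ∩ R) = {3,5,10}
R Δ ((P ∩ Q) ∩ (P ∩ R)) = {}
(Q ∪ P) Δ (R Δ ((P ∩ Q) ∩ (P ∩ R))) = {1,2,3,4,5,6,7,8,9,10}
P \ ((Q ∪ P) Δ (R Δ ((P ∩ Q) ∩ (P ∩ R)))) = {}

{}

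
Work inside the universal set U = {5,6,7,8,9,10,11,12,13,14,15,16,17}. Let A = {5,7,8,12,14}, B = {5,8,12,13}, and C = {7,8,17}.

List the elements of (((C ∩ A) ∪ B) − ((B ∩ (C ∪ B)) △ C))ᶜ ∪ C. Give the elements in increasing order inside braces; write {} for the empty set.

C ∩ A = {7,8}
(C ∩ A) ∪ B = {5,7,8,12,13}
C ∪ B = {5,7,8,12,13,17}
B ∩ (C ∪ B) = {5,8,12,13}
(B ∩ (C ∪ B)) △ C = {5,7,12,13,17}
((C ∩ A) ∪ B) − ((B ∩ (C ∪ B)) △ C) = {8}
(((C ∩ A) ∪ B) − ((B ∩ (C ∪ B)) △ C))ᶜ = {5,6,7,9,10,11,12,13,14,15,16,17}
(((C ∩ A) ∪ B) − ((B ∩ (C ∪ B)) △ C))ᶜ ∪ C = {5,6,7,8,9,10,11,12,13,14,15,16,17}

{5,6,7,8,9,10,11,12,13,14,15,16,17}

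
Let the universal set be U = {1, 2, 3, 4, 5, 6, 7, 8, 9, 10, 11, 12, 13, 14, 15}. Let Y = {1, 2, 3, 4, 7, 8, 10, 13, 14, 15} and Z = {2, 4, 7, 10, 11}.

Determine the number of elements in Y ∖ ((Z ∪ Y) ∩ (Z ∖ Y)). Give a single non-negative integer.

10

Z ∪ Y = {1, 2, 3, 4, 7, 8, 10, 11, 13, 14, 15}
Z ∖ Y = {11}
(Z ∪ Y) ∩ (Z ∖ Y) = {11}
Y ∖ ((Z ∪ Y) ∩ (Z ∖ Y)) = {1, 2, 3, 4, 7, 8, 10, 13, 14, 15}
|Y ∖ ((Z ∪ Y) ∩ (Z ∖ Y))| = 10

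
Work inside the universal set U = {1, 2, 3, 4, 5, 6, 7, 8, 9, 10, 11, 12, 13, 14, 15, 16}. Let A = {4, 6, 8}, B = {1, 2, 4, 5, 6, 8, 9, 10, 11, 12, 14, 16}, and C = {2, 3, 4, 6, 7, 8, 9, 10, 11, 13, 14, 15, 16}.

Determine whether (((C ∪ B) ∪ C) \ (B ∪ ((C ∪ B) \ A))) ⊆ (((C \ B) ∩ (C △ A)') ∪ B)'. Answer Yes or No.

C ∪ B = {1, 2, 3, 4, 5, 6, 7, 8, 9, 10, 11, 12, 13, 14, 15, 16}
(C ∪ B) ∪ C = {1, 2, 3, 4, 5, 6, 7, 8, 9, 10, 11, 12, 13, 14, 15, 16}
(C ∪ B) \ A = {1, 2, 3, 5, 7, 9, 10, 11, 12, 13, 14, 15, 16}
B ∪ ((C ∪ B) \ A) = {1, 2, 3, 4, 5, 6, 7, 8, 9, 10, 11, 12, 13, 14, 15, 16}
((C ∪ B) ∪ C) \ (B ∪ ((C ∪ B) \ A)) = {}
C \ B = {3, 7, 13, 15}
C △ A = {2, 3, 7, 9, 10, 11, 13, 14, 15, 16}
(C △ A)' = {1, 4, 5, 6, 8, 12}
(C \ B) ∩ (C △ A)' = {}
((C \ B) ∩ (C △ A)') ∪ B = {1, 2, 4, 5, 6, 8, 9, 10, 11, 12, 14, 16}
(((C \ B) ∩ (C △ A)') ∪ B)' = {3, 7, 13, 15}
Every element of {} is in {3, 7, 13, 15}, so ((C ∪ B) ∪ C) \ (B ∪ ((C ∪ B) \ A)) ⊆ (((C \ B) ∩ (C △ A)') ∪ B)'.

Yes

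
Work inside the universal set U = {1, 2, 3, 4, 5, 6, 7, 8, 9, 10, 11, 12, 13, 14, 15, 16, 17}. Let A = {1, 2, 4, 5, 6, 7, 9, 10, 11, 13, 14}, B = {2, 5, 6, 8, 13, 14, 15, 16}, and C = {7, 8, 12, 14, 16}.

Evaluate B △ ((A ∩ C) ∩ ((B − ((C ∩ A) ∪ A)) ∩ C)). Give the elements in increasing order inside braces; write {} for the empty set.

{2, 5, 6, 8, 13, 14, 15, 16}

A ∩ C = {7, 14}
C ∩ A = {7, 14}
(C ∩ A) ∪ A = {1, 2, 4, 5, 6, 7, 9, 10, 11, 13, 14}
B − ((C ∩ A) ∪ A) = {8, 15, 16}
(B − ((C ∩ A) ∪ A)) ∩ C = {8, 16}
(A ∩ C) ∩ ((B − ((C ∩ A) ∪ A)) ∩ C) = {}
B △ ((A ∩ C) ∩ ((B − ((C ∩ A) ∪ A)) ∩ C)) = {2, 5, 6, 8, 13, 14, 15, 16}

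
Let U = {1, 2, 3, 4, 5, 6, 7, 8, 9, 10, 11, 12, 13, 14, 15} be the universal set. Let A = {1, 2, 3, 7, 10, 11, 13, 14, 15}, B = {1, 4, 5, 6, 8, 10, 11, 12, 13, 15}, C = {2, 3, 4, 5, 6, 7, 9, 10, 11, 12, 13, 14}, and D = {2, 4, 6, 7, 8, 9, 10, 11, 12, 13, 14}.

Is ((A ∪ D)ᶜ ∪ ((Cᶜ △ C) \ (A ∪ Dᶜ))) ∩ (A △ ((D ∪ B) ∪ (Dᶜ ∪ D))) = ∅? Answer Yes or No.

No

A ∪ D = {1, 2, 3, 4, 6, 7, 8, 9, 10, 11, 12, 13, 14, 15}
(A ∪ D)ᶜ = {5}
Cᶜ = {1, 8, 15}
Cᶜ △ C = {1, 2, 3, 4, 5, 6, 7, 8, 9, 10, 11, 12, 13, 14, 15}
Dᶜ = {1, 3, 5, 15}
A ∪ Dᶜ = {1, 2, 3, 5, 7, 10, 11, 13, 14, 15}
(Cᶜ △ C) \ (A ∪ Dᶜ) = {4, 6, 8, 9, 12}
(A ∪ D)ᶜ ∪ ((Cᶜ △ C) \ (A ∪ Dᶜ)) = {4, 5, 6, 8, 9, 12}
D ∪ B = {1, 2, 4, 5, 6, 7, 8, 9, 10, 11, 12, 13, 14, 15}
Dᶜ ∪ D = {1, 2, 3, 4, 5, 6, 7, 8, 9, 10, 11, 12, 13, 14, 15}
(D ∪ B) ∪ (Dᶜ ∪ D) = {1, 2, 3, 4, 5, 6, 7, 8, 9, 10, 11, 12, 13, 14, 15}
A △ ((D ∪ B) ∪ (Dᶜ ∪ D)) = {4, 5, 6, 8, 9, 12}
4 lies in both, so they are not disjoint.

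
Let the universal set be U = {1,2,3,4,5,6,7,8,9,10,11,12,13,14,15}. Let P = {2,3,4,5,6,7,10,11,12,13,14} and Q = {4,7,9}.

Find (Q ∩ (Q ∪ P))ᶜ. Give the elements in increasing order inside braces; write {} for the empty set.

{1,2,3,5,6,8,10,11,12,13,14,15}

Q ∪ P = {2,3,4,5,6,7,9,10,11,12,13,14}
Q ∩ (Q ∪ P) = {4,7,9}
(Q ∩ (Q ∪ P))ᶜ = {1,2,3,5,6,8,10,11,12,13,14,15}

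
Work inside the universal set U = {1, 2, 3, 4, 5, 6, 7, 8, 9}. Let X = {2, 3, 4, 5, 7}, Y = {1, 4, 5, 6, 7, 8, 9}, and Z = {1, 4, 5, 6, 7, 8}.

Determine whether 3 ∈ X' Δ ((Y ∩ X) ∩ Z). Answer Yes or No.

No

3 ∈ X, so 3 ∉ X'
3 ∉ Y and 3 ∈ X, so 3 ∉ Y ∩ X
3 ∉ (Y ∩ X) and 3 ∉ Z, so 3 ∉ (Y ∩ X) ∩ Z
3 ∉ X' and 3 ∉ ((Y ∩ X) ∩ Z), so 3 ∉ X' Δ ((Y ∩ X) ∩ Z)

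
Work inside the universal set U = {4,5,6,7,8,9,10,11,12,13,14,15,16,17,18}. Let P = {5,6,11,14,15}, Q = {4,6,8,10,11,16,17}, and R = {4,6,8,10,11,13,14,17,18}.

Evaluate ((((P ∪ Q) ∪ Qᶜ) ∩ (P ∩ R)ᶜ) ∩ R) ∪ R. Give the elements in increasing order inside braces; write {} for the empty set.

{4,6,8,10,11,13,14,17,18}

P ∪ Q = {4,5,6,8,10,11,14,15,16,17}
Qᶜ = {5,7,9,12,13,14,15,18}
(P ∪ Q) ∪ Qᶜ = {4,5,6,7,8,9,10,11,12,13,14,15,16,17,18}
P ∩ R = {6,11,14}
(P ∩ R)ᶜ = {4,5,7,8,9,10,12,13,15,16,17,18}
((P ∪ Q) ∪ Qᶜ) ∩ (P ∩ R)ᶜ = {4,5,7,8,9,10,12,13,15,16,17,18}
(((P ∪ Q) ∪ Qᶜ) ∩ (P ∩ R)ᶜ) ∩ R = {4,8,10,13,17,18}
((((P ∪ Q) ∪ Qᶜ) ∩ (P ∩ R)ᶜ) ∩ R) ∪ R = {4,6,8,10,11,13,14,17,18}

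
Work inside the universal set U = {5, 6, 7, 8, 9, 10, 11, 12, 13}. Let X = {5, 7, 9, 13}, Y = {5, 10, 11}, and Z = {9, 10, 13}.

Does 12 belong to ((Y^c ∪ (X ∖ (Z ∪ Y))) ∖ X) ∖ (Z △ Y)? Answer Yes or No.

Yes

12 ∉ Y, so 12 ∈ Y^c
12 ∉ Z and 12 ∉ Y, so 12 ∉ Z ∪ Y
12 ∉ X and 12 ∉ (Z ∪ Y), so 12 ∉ X ∖ (Z ∪ Y)
12 ∈ Y^c and 12 ∉ (X ∖ (Z ∪ Y)), so 12 ∈ Y^c ∪ (X ∖ (Z ∪ Y))
12 ∈ (Y^c ∪ (X ∖ (Z ∪ Y))) and 12 ∉ X, so 12 ∈ (Y^c ∪ (X ∖ (Z ∪ Y))) ∖ X
12 ∉ Z and 12 ∉ Y, so 12 ∉ Z △ Y
12 ∈ ((Y^c ∪ (X ∖ (Z ∪ Y))) ∖ X) and 12 ∉ (Z △ Y), so 12 ∈ ((Y^c ∪ (X ∖ (Z ∪ Y))) ∖ X) ∖ (Z △ Y)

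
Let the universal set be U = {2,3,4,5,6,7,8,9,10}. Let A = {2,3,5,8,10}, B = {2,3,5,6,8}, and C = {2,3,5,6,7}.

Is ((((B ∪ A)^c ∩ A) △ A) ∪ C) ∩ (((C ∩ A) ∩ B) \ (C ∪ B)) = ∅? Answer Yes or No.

B ∪ A = {2,3,5,6,8,10}
(B ∪ A)^c = {4,7,9}
(B ∪ A)^c ∩ A = {}
((B ∪ A)^c ∩ A) △ A = {2,3,5,8,10}
(((B ∪ A)^c ∩ A) △ A) ∪ C = {2,3,5,6,7,8,10}
C ∩ A = {2,3,5}
(C ∩ A) ∩ B = {2,3,5}
C ∪ B = {2,3,5,6,7,8}
((C ∩ A) ∩ B) \ (C ∪ B) = {}
{2,3,5,6,7,8,10} and {} share no elements.

Yes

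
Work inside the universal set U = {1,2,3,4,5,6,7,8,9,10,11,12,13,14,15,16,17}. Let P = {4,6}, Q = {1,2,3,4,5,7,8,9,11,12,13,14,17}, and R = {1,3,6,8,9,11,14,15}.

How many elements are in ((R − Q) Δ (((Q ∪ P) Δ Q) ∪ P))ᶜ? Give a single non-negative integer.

R − Q = {6,15}
Q ∪ P = {1,2,3,4,5,6,7,8,9,11,12,13,14,17}
(Q ∪ P) Δ Q = {6}
((Q ∪ P) Δ Q) ∪ P = {4,6}
(R − Q) Δ (((Q ∪ P) Δ Q) ∪ P) = {4,15}
((R − Q) Δ (((Q ∪ P) Δ Q) ∪ P))ᶜ = {1,2,3,5,6,7,8,9,10,11,12,13,14,16,17}
|((R − Q) Δ (((Q ∪ P) Δ Q) ∪ P))ᶜ| = 15

15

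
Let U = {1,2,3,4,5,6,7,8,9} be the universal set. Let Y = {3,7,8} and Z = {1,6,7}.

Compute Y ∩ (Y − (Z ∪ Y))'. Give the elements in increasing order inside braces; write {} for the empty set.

{3,7,8}

Z ∪ Y = {1,3,6,7,8}
Y − (Z ∪ Y) = {}
(Y − (Z ∪ Y))' = {1,2,3,4,5,6,7,8,9}
Y ∩ (Y − (Z ∪ Y))' = {3,7,8}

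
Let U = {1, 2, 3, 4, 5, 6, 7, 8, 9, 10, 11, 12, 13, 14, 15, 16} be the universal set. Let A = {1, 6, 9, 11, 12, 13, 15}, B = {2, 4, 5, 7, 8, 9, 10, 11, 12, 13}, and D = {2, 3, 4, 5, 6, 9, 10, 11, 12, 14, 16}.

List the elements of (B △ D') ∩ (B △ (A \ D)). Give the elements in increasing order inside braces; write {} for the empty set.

{1, 2, 4, 5, 9, 10, 11, 12, 15}

D' = {1, 7, 8, 13, 15}
B △ D' = {1, 2, 4, 5, 9, 10, 11, 12, 15}
A \ D = {1, 13, 15}
B △ (A \ D) = {1, 2, 4, 5, 7, 8, 9, 10, 11, 12, 15}
(B △ D') ∩ (B △ (A \ D)) = {1, 2, 4, 5, 9, 10, 11, 12, 15}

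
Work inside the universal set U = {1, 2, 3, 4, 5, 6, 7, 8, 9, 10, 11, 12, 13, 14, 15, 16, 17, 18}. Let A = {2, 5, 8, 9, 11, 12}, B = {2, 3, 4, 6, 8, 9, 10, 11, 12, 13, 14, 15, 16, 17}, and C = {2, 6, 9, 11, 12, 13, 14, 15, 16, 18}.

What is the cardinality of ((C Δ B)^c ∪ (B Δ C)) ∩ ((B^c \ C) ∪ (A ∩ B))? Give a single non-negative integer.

C Δ B = {3, 4, 8, 10, 17, 18}
(C Δ B)^c = {1, 2, 5, 6, 7, 9, 11, 12, 13, 14, 15, 16}
B Δ C = {3, 4, 8, 10, 17, 18}
(C Δ B)^c ∪ (B Δ C) = {1, 2, 3, 4, 5, 6, 7, 8, 9, 10, 11, 12, 13, 14, 15, 16, 17, 18}
B^c = {1, 5, 7, 18}
B^c \ C = {1, 5, 7}
A ∩ B = {2, 8, 9, 11, 12}
(B^c \ C) ∪ (A ∩ B) = {1, 2, 5, 7, 8, 9, 11, 12}
((C Δ B)^c ∪ (B Δ C)) ∩ ((B^c \ C) ∪ (A ∩ B)) = {1, 2, 5, 7, 8, 9, 11, 12}
|((C Δ B)^c ∪ (B Δ C)) ∩ ((B^c \ C) ∪ (A ∩ B))| = 8

8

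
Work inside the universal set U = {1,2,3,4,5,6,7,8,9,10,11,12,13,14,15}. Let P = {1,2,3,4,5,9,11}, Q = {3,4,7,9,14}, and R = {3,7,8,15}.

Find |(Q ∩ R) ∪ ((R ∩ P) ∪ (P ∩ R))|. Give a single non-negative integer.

Q ∩ R = {3,7}
R ∩ P = {3}
P ∩ R = {3}
(R ∩ P) ∪ (P ∩ R) = {3}
(Q ∩ R) ∪ ((R ∩ P) ∪ (P ∩ R)) = {3,7}
|(Q ∩ R) ∪ ((R ∩ P) ∪ (P ∩ R))| = 2

2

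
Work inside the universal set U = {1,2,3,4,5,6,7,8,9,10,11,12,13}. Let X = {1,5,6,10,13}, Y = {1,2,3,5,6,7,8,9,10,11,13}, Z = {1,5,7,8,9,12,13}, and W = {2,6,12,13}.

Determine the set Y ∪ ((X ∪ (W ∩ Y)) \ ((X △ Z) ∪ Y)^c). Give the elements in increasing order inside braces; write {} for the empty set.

W ∩ Y = {2,6,13}
X ∪ (W ∩ Y) = {1,2,5,6,10,13}
X △ Z = {6,7,8,9,10,12}
(X △ Z) ∪ Y = {1,2,3,5,6,7,8,9,10,11,12,13}
((X △ Z) ∪ Y)^c = {4}
(X ∪ (W ∩ Y)) \ ((X △ Z) ∪ Y)^c = {1,2,5,6,10,13}
Y ∪ ((X ∪ (W ∩ Y)) \ ((X △ Z) ∪ Y)^c) = {1,2,3,5,6,7,8,9,10,11,13}

{1,2,3,5,6,7,8,9,10,11,13}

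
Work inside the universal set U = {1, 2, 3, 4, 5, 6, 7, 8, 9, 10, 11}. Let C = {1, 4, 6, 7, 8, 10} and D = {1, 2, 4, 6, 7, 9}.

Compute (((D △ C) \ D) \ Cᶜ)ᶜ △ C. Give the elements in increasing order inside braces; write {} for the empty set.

{2, 3, 5, 8, 9, 10, 11}

D △ C = {2, 8, 9, 10}
(D △ C) \ D = {8, 10}
Cᶜ = {2, 3, 5, 9, 11}
((D △ C) \ D) \ Cᶜ = {8, 10}
(((D △ C) \ D) \ Cᶜ)ᶜ = {1, 2, 3, 4, 5, 6, 7, 9, 11}
(((D △ C) \ D) \ Cᶜ)ᶜ △ C = {2, 3, 5, 8, 9, 10, 11}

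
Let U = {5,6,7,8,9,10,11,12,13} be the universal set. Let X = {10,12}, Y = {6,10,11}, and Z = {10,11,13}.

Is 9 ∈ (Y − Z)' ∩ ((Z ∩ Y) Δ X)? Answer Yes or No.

9 ∉ Y and 9 ∉ Z, so 9 ∉ Y − Z
9 ∈ (Y − Z)' since 9 ∉ (Y − Z)
9 ∉ Z and 9 ∉ Y, so 9 ∉ Z ∩ Y
9 ∉ (Z ∩ Y) and 9 ∉ X, so 9 ∉ (Z ∩ Y) Δ X
9 ∈ (Y − Z)' and 9 ∉ ((Z ∩ Y) Δ X), so 9 ∉ (Y − Z)' ∩ ((Z ∩ Y) Δ X)

No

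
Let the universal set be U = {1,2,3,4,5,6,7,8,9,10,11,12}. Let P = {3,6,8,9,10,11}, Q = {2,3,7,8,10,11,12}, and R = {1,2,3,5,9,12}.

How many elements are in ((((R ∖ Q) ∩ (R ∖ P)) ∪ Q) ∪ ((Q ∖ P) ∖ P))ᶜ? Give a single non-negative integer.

3

R ∖ Q = {1,5,9}
R ∖ P = {1,2,5,12}
(R ∖ Q) ∩ (R ∖ P) = {1,5}
((R ∖ Q) ∩ (R ∖ P)) ∪ Q = {1,2,3,5,7,8,10,11,12}
Q ∖ P = {2,7,12}
(Q ∖ P) ∖ P = {2,7,12}
(((R ∖ Q) ∩ (R ∖ P)) ∪ Q) ∪ ((Q ∖ P) ∖ P) = {1,2,3,5,7,8,10,11,12}
((((R ∖ Q) ∩ (R ∖ P)) ∪ Q) ∪ ((Q ∖ P) ∖ P))ᶜ = {4,6,9}
|((((R ∖ Q) ∩ (R ∖ P)) ∪ Q) ∪ ((Q ∖ P) ∖ P))ᶜ| = 3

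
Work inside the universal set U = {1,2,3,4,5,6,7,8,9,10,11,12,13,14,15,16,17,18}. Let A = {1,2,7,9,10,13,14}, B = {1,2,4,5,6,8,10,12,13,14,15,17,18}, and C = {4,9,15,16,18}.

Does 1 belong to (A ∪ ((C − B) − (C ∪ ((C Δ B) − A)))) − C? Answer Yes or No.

Yes

1 ∉ C and 1 ∈ B, so 1 ∉ C − B
1 ∉ C and 1 ∈ B, so 1 ∈ C Δ B
1 ∈ (C Δ B) and 1 ∈ A, so 1 ∉ (C Δ B) − A
1 ∉ C and 1 ∉ ((C Δ B) − A), so 1 ∉ C ∪ ((C Δ B) − A)
1 ∉ (C − B) and 1 ∉ (C ∪ ((C Δ B) − A)), so 1 ∉ (C − B) − (C ∪ ((C Δ B) − A))
1 ∈ A and 1 ∉ ((C − B) − (C ∪ ((C Δ B) − A))), so 1 ∈ A ∪ ((C − B) − (C ∪ ((C Δ B) − A)))
1 ∈ (A ∪ ((C − B) − (C ∪ ((C Δ B) − A)))) and 1 ∉ C, so 1 ∈ (A ∪ ((C − B) − (C ∪ ((C Δ B) − A)))) − C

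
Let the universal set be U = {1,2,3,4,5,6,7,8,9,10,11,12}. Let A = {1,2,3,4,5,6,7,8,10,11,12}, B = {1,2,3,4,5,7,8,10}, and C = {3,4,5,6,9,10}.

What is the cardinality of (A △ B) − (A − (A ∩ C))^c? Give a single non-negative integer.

A △ B = {6,11,12}
A ∩ C = {3,4,5,6,10}
A − (A ∩ C) = {1,2,7,8,11,12}
(A − (A ∩ C))^c = {3,4,5,6,9,10}
(A △ B) − (A − (A ∩ C))^c = {11,12}
|(A △ B) − (A − (A ∩ C))^c| = 2

2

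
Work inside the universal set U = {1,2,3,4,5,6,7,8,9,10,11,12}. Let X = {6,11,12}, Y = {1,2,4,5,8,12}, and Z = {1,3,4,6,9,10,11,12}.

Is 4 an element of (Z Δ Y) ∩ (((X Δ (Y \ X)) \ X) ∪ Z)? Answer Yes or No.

4 ∈ Z and 4 ∈ Y, so 4 ∉ Z Δ Y
4 ∈ Y and 4 ∉ X, so 4 ∈ Y \ X
4 ∉ X and 4 ∈ (Y \ X), so 4 ∈ X Δ (Y \ X)
4 ∈ (X Δ (Y \ X)) and 4 ∉ X, so 4 ∈ (X Δ (Y \ X)) \ X
4 ∈ ((X Δ (Y \ X)) \ X) and 4 ∈ Z, so 4 ∈ ((X Δ (Y \ X)) \ X) ∪ Z
4 ∉ (Z Δ Y) and 4 ∈ (((X Δ (Y \ X)) \ X) ∪ Z), so 4 ∉ (Z Δ Y) ∩ (((X Δ (Y \ X)) \ X) ∪ Z)

No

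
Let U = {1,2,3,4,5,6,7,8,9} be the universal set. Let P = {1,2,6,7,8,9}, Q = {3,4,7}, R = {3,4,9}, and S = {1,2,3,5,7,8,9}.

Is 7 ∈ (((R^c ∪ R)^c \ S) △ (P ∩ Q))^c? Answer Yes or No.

7 ∉ R, so 7 ∈ R^c
7 ∈ R^c and 7 ∉ R, so 7 ∈ R^c ∪ R
7 ∉ (R^c ∪ R)^c since 7 ∈ (R^c ∪ R)
7 ∉ (R^c ∪ R)^c and 7 ∈ S, so 7 ∉ (R^c ∪ R)^c \ S
7 ∈ P and 7 ∈ Q, so 7 ∈ P ∩ Q
7 ∉ ((R^c ∪ R)^c \ S) and 7 ∈ (P ∩ Q), so 7 ∈ ((R^c ∪ R)^c \ S) △ (P ∩ Q)
7 ∉ (((R^c ∪ R)^c \ S) △ (P ∩ Q))^c since 7 ∈ (((R^c ∪ R)^c \ S) △ (P ∩ Q))

No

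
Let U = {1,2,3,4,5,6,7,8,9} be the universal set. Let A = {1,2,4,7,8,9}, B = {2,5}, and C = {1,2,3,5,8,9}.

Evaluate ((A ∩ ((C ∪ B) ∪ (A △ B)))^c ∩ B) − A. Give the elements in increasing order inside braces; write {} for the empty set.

{5}

C ∪ B = {1,2,3,5,8,9}
A △ B = {1,4,5,7,8,9}
(C ∪ B) ∪ (A △ B) = {1,2,3,4,5,7,8,9}
A ∩ ((C ∪ B) ∪ (A △ B)) = {1,2,4,7,8,9}
(A ∩ ((C ∪ B) ∪ (A △ B)))^c = {3,5,6}
(A ∩ ((C ∪ B) ∪ (A △ B)))^c ∩ B = {5}
((A ∩ ((C ∪ B) ∪ (A △ B)))^c ∩ B) − A = {5}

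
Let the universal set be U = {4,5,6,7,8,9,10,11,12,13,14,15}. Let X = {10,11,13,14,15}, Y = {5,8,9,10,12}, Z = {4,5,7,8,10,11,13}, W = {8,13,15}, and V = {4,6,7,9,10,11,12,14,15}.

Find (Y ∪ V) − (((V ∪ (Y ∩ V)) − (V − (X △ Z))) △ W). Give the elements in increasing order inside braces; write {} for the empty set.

{5,6,9,10,11,12,15}

Y ∪ V = {4,5,6,7,8,9,10,11,12,14,15}
Y ∩ V = {9,10,12}
V ∪ (Y ∩ V) = {4,6,7,9,10,11,12,14,15}
X △ Z = {4,5,7,8,14,15}
V − (X △ Z) = {6,9,10,11,12}
(V ∪ (Y ∩ V)) − (V − (X △ Z)) = {4,7,14,15}
((V ∪ (Y ∩ V)) − (V − (X △ Z))) △ W = {4,7,8,13,14}
(Y ∪ V) − (((V ∪ (Y ∩ V)) − (V − (X △ Z))) △ W) = {5,6,9,10,11,12,15}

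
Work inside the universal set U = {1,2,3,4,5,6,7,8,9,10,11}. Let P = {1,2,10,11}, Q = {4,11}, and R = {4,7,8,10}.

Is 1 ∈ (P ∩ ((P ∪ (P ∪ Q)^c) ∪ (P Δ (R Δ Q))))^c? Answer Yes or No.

1 ∈ P and 1 ∉ Q, so 1 ∈ P ∪ Q
1 ∉ (P ∪ Q)^c since 1 ∈ (P ∪ Q)
1 ∈ P and 1 ∉ (P ∪ Q)^c, so 1 ∈ P ∪ (P ∪ Q)^c
1 ∉ R and 1 ∉ Q, so 1 ∉ R Δ Q
1 ∈ P and 1 ∉ (R Δ Q), so 1 ∈ P Δ (R Δ Q)
1 ∈ (P ∪ (P ∪ Q)^c) and 1 ∈ (P Δ (R Δ Q)), so 1 ∈ (P ∪ (P ∪ Q)^c) ∪ (P Δ (R Δ Q))
1 ∈ P and 1 ∈ ((P ∪ (P ∪ Q)^c) ∪ (P Δ (R Δ Q))), so 1 ∈ P ∩ ((P ∪ (P ∪ Q)^c) ∪ (P Δ (R Δ Q)))
1 ∉ (P ∩ ((P ∪ (P ∪ Q)^c) ∪ (P Δ (R Δ Q))))^c since 1 ∈ (P ∩ ((P ∪ (P ∪ Q)^c) ∪ (P Δ (R Δ Q))))

No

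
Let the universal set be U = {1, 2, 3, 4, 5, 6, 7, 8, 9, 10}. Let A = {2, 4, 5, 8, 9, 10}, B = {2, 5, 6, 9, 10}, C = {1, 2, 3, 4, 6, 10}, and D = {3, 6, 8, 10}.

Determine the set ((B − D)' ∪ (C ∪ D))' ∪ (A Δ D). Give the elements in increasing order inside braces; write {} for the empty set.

B − D = {2, 5, 9}
(B − D)' = {1, 3, 4, 6, 7, 8, 10}
C ∪ D = {1, 2, 3, 4, 6, 8, 10}
(B − D)' ∪ (C ∪ D) = {1, 2, 3, 4, 6, 7, 8, 10}
((B − D)' ∪ (C ∪ D))' = {5, 9}
A Δ D = {2, 3, 4, 5, 6, 9}
((B − D)' ∪ (C ∪ D))' ∪ (A Δ D) = {2, 3, 4, 5, 6, 9}

{2, 3, 4, 5, 6, 9}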